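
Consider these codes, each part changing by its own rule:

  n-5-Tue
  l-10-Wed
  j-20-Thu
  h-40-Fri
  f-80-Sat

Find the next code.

Letter goes n, l, j, h, f → d (letters move back 2 places in the alphabet).
Second component goes 5, 10, 20, 40, 80 → 160 (×2 each step).
Day — runs through the weekdays Mon→Sun: Tue, Wed, Thu, Fri, Sat → Sun.
Putting it together: d-160-Sun.

d-160-Sun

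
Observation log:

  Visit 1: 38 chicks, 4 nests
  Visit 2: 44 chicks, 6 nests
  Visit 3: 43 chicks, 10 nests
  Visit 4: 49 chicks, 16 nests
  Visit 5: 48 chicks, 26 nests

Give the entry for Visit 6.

54 chicks, 42 nests

Chicks: alternating steps +6, −1, +6, −1, …, so 38, 44, 43, 49, 48 → 54.
Nests: each term is the sum of the two before it; 4, 6, 10, 16, 26 → 42.
Combining the parts gives 54 chicks, 42 nests.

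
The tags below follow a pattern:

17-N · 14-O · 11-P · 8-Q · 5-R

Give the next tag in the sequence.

2-S

First component: 17, 14, 11, 8, 5 → 2 (−3 each step).
Letter goes N, O, P, Q, R → S (letters move forward 1 place in the alphabet).
Putting it together: 2-S.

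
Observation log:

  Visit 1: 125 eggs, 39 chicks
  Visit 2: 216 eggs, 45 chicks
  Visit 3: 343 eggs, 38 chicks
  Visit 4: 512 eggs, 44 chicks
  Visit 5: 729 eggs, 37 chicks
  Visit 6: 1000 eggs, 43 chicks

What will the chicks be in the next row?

Eggs goes 125, 216, 343, 512, 729, 1000 → 1331 (perfect cubes: 5³, 6³, 7³, …).
Chicks: 39, 45, 38, 44, 37, 43 → 36 (alternating steps +6, −7, +6, −7, …).

36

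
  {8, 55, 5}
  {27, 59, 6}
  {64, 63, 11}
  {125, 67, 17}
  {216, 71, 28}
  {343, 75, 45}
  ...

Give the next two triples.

First coordinate: 8, 27, 64, 125, 216, 343 → 512 → 729 (perfect cubes: 2³, 3³, 4³, …).
Second coordinate — +4 each step: 55, 59, 63, 67, 71, 75 → 79 → 83.
Third coordinate: each term is the sum of the two before it, so 5, 6, 11, 17, 28, 45 → 73 → 118.
So the next two triples are {512, 79, 73} and {729, 83, 118}.

{512, 79, 73}, {729, 83, 118}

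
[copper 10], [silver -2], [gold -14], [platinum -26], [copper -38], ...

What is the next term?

For the metal, repeats copper → silver → gold → platinum: copper, silver, gold, platinum, copper → silver.
For the second part, −12 each step: 10, -2, -14, -26, -38 → -50.
Putting it together: [silver -50].

[silver -50]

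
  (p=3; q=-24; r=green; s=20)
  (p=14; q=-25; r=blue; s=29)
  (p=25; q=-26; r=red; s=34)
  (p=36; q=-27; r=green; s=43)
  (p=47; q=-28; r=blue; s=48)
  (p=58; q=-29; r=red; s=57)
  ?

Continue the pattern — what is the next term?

P: +11 each step; 3, 14, 25, 36, 47, 58 → 69.
Q — −1 each step: -24, -25, -26, -27, -28, -29 → -30.
R goes green, blue, red, green, blue, red → green (repeats green → blue → red).
S: 20, 29, 34, 43, 48, 57 → 62 (alternating steps +9, +5, +9, +5, …).
So the next term is (p=69; q=-30; r=green; s=62).

(p=69; q=-30; r=green; s=62)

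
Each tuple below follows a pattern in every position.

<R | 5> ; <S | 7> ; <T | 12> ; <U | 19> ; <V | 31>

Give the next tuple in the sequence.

Letter: R, S, T, U, V → W (letters move forward 1 place in the alphabet).
Second slot — each term is the sum of the two before it: 5, 7, 12, 19, 31 → 50.
Combining the parts gives <W | 50>.

<W | 50>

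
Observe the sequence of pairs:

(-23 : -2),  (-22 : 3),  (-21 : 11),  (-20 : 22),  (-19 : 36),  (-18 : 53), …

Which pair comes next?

(-17 : 73)

First part — +1 each step: -23, -22, -21, -20, -19, -18 → -17.
Second part: differences are 5, 8, 11, … (increasing by 3 each time); -2, 3, 11, 22, 36, 53 → 73.
Combining the parts gives (-17 : 73).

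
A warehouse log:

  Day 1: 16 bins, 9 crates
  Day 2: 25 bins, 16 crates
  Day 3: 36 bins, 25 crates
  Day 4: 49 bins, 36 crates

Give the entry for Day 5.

For the bins, perfect squares: 4², 5², 6², …: 16, 25, 36, 49 → 64.
Crates: perfect squares: 3², 4², 5², …, so 9, 16, 25, 36 → 49.
Combining the parts gives 64 bins, 49 crates.

64 bins, 49 crates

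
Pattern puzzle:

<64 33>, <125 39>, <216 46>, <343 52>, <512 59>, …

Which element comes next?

<729 65>

For the first part, perfect cubes: 4³, 5³, 6³, …: 64, 125, 216, 343, 512 → 729.
Second part: alternating steps +6, +7, +6, +7, …, so 33, 39, 46, 52, 59 → 65.
Putting it together: <729 65>.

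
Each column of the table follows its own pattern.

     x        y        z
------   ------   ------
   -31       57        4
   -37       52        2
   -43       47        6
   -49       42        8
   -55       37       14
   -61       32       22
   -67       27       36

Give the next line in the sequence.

-73  22  58

Column x: -31, -37, -43, -49, -55, -61, -67 → -73 (−6 each step).
Column y: −5 each step; 57, 52, 47, 42, 37, 32, 27 → 22.
Column z: each term is the sum of the two before it, so 4, 2, 6, 8, 14, 22, 36 → 58.
Combining the parts gives -73  22  58.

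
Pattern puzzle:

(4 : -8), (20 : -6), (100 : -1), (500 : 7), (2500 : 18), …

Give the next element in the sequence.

(12500 : 32)

For the first coordinate, ×5 each step: 4, 20, 100, 500, 2500 → 12500.
Second coordinate: -8, -6, -1, 7, 18 → 32 (differences are 2, 5, 8, … (increasing by 3 each time)).
So the next element is (12500 : 32).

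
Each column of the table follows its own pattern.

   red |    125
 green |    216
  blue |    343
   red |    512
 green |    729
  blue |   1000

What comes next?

red  1331

For the colour, repeats red → green → blue: red, green, blue, red, green, blue → red.
Second component goes 125, 216, 343, 512, 729, 1000 → 1331 (perfect cubes: 5³, 6³, 7³, …).
Combining the parts gives red  1331.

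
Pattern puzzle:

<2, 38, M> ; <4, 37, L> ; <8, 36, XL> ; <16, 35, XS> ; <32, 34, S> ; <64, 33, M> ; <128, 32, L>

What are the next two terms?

First coordinate: 2, 4, 8, 16, 32, 64, 128 → 256 → 512 (×2 each step).
Second coordinate: 38, 37, 36, 35, 34, 33, 32 → 31 → 30 (−1 each step).
Size — repeats M → L → XL → XS → S: M, L, XL, XS, S, M, L → XL → XS.
So the next two terms are <256, 31, XL> and <512, 30, XS>.

<256, 31, XL>, <512, 30, XS>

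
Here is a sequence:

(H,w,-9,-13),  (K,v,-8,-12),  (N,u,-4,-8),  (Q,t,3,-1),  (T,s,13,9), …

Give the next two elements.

First letter goes H, K, N, Q, T → W → Z (letters move forward 3 places in the alphabet).
Second letter goes w, v, u, t, s → r → q (letters move back 1 place in the alphabet).
Third entry: differences are 1, 4, 7, … (increasing by 3 each time), so -9, -8, -4, 3, 13 → 26 → 42.
Fourth entry: -13, -12, -8, -1, 9 → 22 → 38 (always 4 less than the third entry).
Putting the parts together: (W,r,26,22) and then (Z,q,42,38).

(W,r,26,22), (Z,q,42,38)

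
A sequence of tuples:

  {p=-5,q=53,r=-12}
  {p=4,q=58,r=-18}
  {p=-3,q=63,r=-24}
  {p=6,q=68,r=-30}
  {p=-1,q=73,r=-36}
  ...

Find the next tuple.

P: alternating steps +9, −7, +9, −7, …; -5, 4, -3, 6, -1 → 8.
Q goes 53, 58, 63, 68, 73 → 78 (+5 each step).
R: -12, -18, -24, -30, -36 → -42 (−6 each step).
Putting it together: {p=8,q=78,r=-42}.

{p=8,q=78,r=-42}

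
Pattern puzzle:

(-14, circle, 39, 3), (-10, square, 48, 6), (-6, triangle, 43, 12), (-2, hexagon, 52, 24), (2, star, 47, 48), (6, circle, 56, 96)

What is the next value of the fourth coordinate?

192

Fourth coordinate: 3, 6, 12, 24, 48, 96 → 192 (×2 each step).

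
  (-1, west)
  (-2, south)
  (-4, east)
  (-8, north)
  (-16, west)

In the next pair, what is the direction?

First component — ×2 each step: -1, -2, -4, -8, -16 → -32.
For the direction, repeats west → south → east → north: west, south, east, north, west → south.

south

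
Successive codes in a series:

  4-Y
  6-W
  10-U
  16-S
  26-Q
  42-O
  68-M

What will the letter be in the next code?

K

Letter: letters move back 2 places in the alphabet, so Y, W, U, S, Q, O, M → K.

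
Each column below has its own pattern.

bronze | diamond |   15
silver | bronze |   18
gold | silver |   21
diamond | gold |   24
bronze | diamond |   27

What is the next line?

First rank goes bronze, silver, gold, diamond, bronze → silver (repeats bronze → silver → gold → diamond).
Second rank: repeats diamond → bronze → silver → gold; diamond, bronze, silver, gold, diamond → bronze.
Third component — +3 each step: 15, 18, 21, 24, 27 → 30.
Combining the parts gives silver  bronze  30.

silver  bronze  30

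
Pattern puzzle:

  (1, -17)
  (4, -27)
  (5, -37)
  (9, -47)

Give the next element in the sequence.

(14, -57)

First slot: each term is the sum of the two before it; 1, 4, 5, 9 → 14.
Second slot: −10 each step, so -17, -27, -37, -47 → -57.
So the next element is (14, -57).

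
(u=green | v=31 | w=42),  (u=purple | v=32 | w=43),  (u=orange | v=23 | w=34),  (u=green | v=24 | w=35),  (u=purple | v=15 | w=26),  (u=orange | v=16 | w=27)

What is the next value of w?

18

V: alternating steps +1, −9, +1, −9, …; 31, 32, 23, 24, 15, 16 → 7.
W: always 11 more than the v, so 42, 43, 34, 35, 26, 27 → 18.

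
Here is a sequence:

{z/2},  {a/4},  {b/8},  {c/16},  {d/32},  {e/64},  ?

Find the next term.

Letter — letters move forward 1 place in the alphabet, wrapping Z→A: z, a, b, c, d, e → f.
Second slot: ×2 each step, so 2, 4, 8, 16, 32, 64 → 128.
Combining the parts gives {f/128}.

{f/128}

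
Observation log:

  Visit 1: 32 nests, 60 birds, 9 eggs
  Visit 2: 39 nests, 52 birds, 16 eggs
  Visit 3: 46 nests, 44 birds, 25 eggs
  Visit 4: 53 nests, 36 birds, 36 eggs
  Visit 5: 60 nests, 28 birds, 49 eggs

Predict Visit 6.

67 nests, 20 birds, 64 eggs

Nests — +7 each step: 32, 39, 46, 53, 60 → 67.
Birds — −8 each step: 60, 52, 44, 36, 28 → 20.
Eggs: perfect squares: 3², 4², 5², …; 9, 16, 25, 36, 49 → 64.
Combining the parts gives 67 nests, 20 birds, 64 eggs.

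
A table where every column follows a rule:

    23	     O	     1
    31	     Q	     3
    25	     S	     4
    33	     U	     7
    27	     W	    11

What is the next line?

First component: alternating steps +8, −6, +8, −6, …; 23, 31, 25, 33, 27 → 35.
Letter goes O, Q, S, U, W → Y (letters move forward 2 places in the alphabet).
Third component: 1, 3, 4, 7, 11 → 18 (each term is the sum of the two before it).
Putting it together: 35  Y  18.

35  Y  18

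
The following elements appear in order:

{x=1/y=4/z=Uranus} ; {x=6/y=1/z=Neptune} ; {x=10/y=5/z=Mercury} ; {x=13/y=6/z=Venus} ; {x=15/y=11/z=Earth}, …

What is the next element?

X: differences are 5, 4, 3, … (decreasing by 1 each time); 1, 6, 10, 13, 15 → 16.
Y: each term is the sum of the two before it, so 4, 1, 5, 6, 11 → 17.
Z goes Uranus, Neptune, Mercury, Venus, Earth → Mars (runs through the planets Mercury→Neptune).
Combining the parts gives {x=16/y=17/z=Mars}.

{x=16/y=17/z=Mars}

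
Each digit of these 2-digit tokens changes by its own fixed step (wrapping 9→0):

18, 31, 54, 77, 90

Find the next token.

13

First digit: +2 each step, mod 10; 1, 3, 5, 7, 9 → 1.
Second digit goes 8, 1, 4, 7, 0 → 3 (+3 each step, mod 10).
Combining the parts gives 13.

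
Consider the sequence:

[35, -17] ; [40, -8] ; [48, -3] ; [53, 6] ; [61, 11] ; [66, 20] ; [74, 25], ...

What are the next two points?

[79, 34], [87, 39]

First slot goes 35, 40, 48, 53, 61, 66, 74 → 79 → 87 (alternating steps +5, +8, +5, +8, …).
Second slot: alternating steps +9, +5, +9, +5, …, so -17, -8, -3, 6, 11, 20, 25 → 34 → 39.
So the next two points are [79, 34] and [87, 39].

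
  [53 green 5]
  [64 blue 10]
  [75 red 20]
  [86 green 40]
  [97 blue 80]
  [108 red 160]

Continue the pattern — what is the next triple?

[119 green 320]

First coordinate goes 53, 64, 75, 86, 97, 108 → 119 (+11 each step).
Colour: repeats green → blue → red; green, blue, red, green, blue, red → green.
Third coordinate: 5, 10, 20, 40, 80, 160 → 320 (×2 each step).
Putting it together: [119 green 320].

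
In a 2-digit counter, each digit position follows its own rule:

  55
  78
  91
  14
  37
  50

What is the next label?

73

First digit — +2 each step, mod 10: 5, 7, 9, 1, 3, 5 → 7.
For the second digit, +3 each step, mod 10: 5, 8, 1, 4, 7, 0 → 3.
Putting it together: 73.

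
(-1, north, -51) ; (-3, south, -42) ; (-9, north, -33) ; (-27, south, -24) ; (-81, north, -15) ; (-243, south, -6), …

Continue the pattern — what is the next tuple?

(-729, north, 3)

First component: ×3 each step; -1, -3, -9, -27, -81, -243 → -729.
Direction: north, south, north, south, north, south → north (alternates north ↔ south).
For the third component, +9 each step: -51, -42, -33, -24, -15, -6 → 3.
So the next tuple is (-729, north, 3).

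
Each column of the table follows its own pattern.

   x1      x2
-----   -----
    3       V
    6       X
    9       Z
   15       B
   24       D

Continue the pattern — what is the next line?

39  F

Column x1: 3, 6, 9, 15, 24 → 39 (each term is the sum of the two before it).
Column x2: V, X, Z, B, D → F (letters move forward 2 places in the alphabet, wrapping Z→A).
Putting it together: 39  F.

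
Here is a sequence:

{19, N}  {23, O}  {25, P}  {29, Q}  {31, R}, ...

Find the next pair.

First value: alternating steps +4, +2, +4, +2, …, so 19, 23, 25, 29, 31 → 35.
Letter: N, O, P, Q, R → S (letters move forward 1 place in the alphabet).
Combining the parts gives {35, S}.

{35, S}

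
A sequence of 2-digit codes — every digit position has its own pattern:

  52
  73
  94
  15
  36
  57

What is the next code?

First digit: +2 each step, mod 10, so 5, 7, 9, 1, 3, 5 → 7.
For the second digit, +1 each step, mod 10: 2, 3, 4, 5, 6, 7 → 8.
Putting it together: 78.

78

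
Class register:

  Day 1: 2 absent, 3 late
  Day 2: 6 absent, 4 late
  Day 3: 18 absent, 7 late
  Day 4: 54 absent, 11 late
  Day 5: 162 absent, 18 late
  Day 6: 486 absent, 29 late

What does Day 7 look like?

1458 absent, 47 late

Absent: ×3 each step, so 2, 6, 18, 54, 162, 486 → 1458.
Late: each term is the sum of the two before it; 3, 4, 7, 11, 18, 29 → 47.
So the next line is 1458 absent, 47 late.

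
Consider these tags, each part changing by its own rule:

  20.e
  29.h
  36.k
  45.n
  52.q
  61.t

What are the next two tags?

68.w, 77.z

First component: alternating steps +9, +7, +9, +7, …; 20, 29, 36, 45, 52, 61 → 68 → 77.
For the letter, letters move forward 3 places in the alphabet: e, h, k, n, q, t → w → z.
So the next two tags are 68.w and 77.z.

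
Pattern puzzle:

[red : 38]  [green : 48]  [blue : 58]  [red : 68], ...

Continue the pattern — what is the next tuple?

[green : 78]

Colour: repeats red → green → blue; red, green, blue, red → green.
Second value: 38, 48, 58, 68 → 78 (+10 each step).
Putting it together: [green : 78].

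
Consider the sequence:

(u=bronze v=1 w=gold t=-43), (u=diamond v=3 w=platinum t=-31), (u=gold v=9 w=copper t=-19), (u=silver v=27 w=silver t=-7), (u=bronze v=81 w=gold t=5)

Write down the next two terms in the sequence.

(u=diamond v=243 w=platinum t=17), (u=gold v=729 w=copper t=29)

For the u, repeats bronze → diamond → gold → silver: bronze, diamond, gold, silver, bronze → diamond → gold.
V — ×3 each step: 1, 3, 9, 27, 81 → 243 → 729.
W — repeats gold → platinum → copper → silver: gold, platinum, copper, silver, gold → platinum → copper.
T goes -43, -31, -19, -7, 5 → 17 → 29 (+12 each step).
Putting the parts together: (u=diamond v=243 w=platinum t=17) and then (u=gold v=729 w=copper t=29).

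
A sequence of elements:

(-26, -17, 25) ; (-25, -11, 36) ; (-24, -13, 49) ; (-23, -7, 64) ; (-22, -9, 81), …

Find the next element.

(-21, -3, 100)

First part — +1 each step: -26, -25, -24, -23, -22 → -21.
Second part: alternating steps +6, −2, +6, −2, …, so -17, -11, -13, -7, -9 → -3.
Third part: perfect squares: 5², 6², 7², …; 25, 36, 49, 64, 81 → 100.
Putting it together: (-21, -3, 100).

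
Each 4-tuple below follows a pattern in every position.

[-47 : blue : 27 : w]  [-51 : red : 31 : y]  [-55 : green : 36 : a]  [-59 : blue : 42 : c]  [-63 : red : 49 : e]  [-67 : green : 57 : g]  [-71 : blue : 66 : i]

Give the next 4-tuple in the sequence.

For the first part, −4 each step: -47, -51, -55, -59, -63, -67, -71 → -75.
Colour: repeats blue → red → green, so blue, red, green, blue, red, green, blue → red.
For the third part, differences are 4, 5, 6, … (increasing by 1 each time): 27, 31, 36, 42, 49, 57, 66 → 76.
For the letter, letters move forward 2 places in the alphabet, wrapping Z→A: w, y, a, c, e, g, i → k.
Putting it together: [-75 : red : 76 : k].

[-75 : red : 76 : k]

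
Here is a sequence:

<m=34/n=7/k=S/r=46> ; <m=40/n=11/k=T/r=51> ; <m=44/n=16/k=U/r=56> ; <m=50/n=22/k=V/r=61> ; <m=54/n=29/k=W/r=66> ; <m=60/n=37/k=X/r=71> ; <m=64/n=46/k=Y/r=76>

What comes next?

<m=70/n=56/k=Z/r=81>

For the m, alternating steps +6, +4, +6, +4, …: 34, 40, 44, 50, 54, 60, 64 → 70.
For the n, differences are 4, 5, 6, … (increasing by 1 each time): 7, 11, 16, 22, 29, 37, 46 → 56.
K — letters move forward 1 place in the alphabet: S, T, U, V, W, X, Y → Z.
R — +5 each step: 46, 51, 56, 61, 66, 71, 76 → 81.
Putting it together: <m=70/n=56/k=Z/r=81>.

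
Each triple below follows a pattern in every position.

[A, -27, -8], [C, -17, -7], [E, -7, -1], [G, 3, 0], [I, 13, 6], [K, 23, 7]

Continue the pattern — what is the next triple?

Letter: A, C, E, G, I, K → M (letters move forward 2 places in the alphabet).
Second entry: -27, -17, -7, 3, 13, 23 → 33 (+10 each step).
Third entry — alternating steps +1, +6, +1, +6, …: -8, -7, -1, 0, 6, 7 → 13.
So the next triple is [M, 33, 13].

[M, 33, 13]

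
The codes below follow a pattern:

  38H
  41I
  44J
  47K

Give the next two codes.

50L then 53M

First component — +3 each step: 38, 41, 44, 47 → 50 → 53.
Letter: letters move forward 1 place in the alphabet, so H, I, J, K → L → M.
So the next two codes are 50L and 53M.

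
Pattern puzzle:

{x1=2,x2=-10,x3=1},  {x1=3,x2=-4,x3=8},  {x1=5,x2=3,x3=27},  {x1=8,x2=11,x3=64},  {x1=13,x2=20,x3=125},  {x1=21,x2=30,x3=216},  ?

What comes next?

X1: 2, 3, 5, 8, 13, 21 → 34 (each term is the sum of the two before it).
X2 goes -10, -4, 3, 11, 20, 30 → 41 (differences are 6, 7, 8, … (increasing by 1 each time)).
X3: perfect cubes: 1³, 2³, 3³, …, so 1, 8, 27, 64, 125, 216 → 343.
Combining the parts gives {x1=34,x2=41,x3=343}.

{x1=34,x2=41,x3=343}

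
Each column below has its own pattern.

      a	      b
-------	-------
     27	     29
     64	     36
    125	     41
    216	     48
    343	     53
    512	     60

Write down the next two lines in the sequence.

729  65; 1000  72

Column a — perfect cubes: 3³, 4³, 5³, …: 27, 64, 125, 216, 343, 512 → 729 → 1000.
Column b: alternating steps +7, +5, +7, +5, …; 29, 36, 41, 48, 53, 60 → 65 → 72.
Putting the parts together: 729  65 and then 1000  72.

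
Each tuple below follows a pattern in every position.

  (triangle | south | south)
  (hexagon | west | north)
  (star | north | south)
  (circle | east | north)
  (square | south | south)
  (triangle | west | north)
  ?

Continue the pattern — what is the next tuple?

Shape — repeats triangle → hexagon → star → circle → square: triangle, hexagon, star, circle, square, triangle → hexagon.
First direction: repeats south → west → north → east, so south, west, north, east, south, west → north.
Second direction: south, north, south, north, south, north → south (alternates south ↔ north).
Putting it together: (hexagon | north | south).

(hexagon | north | south)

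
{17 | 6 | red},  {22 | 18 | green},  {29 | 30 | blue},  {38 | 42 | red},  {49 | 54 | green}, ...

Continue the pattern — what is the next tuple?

First part: differences are 5, 7, 9, … (increasing by 2 each time), so 17, 22, 29, 38, 49 → 62.
Second part: 6, 18, 30, 42, 54 → 66 (+12 each step).
Colour: repeats red → green → blue, so red, green, blue, red, green → blue.
Putting it together: {62 | 66 | blue}.

{62 | 66 | blue}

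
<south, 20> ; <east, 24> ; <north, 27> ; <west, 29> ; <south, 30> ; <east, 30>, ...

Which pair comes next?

Direction: south, east, north, west, south, east → north (repeats south → east → north → west).
Second component goes 20, 24, 27, 29, 30, 30 → 29 (differences are 4, 3, 2, … (decreasing by 1 each time)).
Combining the parts gives <north, 29>.

<north, 29>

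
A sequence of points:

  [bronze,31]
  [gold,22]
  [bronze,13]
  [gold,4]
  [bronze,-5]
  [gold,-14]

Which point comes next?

[bronze,-23]

Rank: bronze, gold, bronze, gold, bronze, gold → bronze (alternates bronze ↔ gold).
Second value: −9 each step, so 31, 22, 13, 4, -5, -14 → -23.
So the next point is [bronze,-23].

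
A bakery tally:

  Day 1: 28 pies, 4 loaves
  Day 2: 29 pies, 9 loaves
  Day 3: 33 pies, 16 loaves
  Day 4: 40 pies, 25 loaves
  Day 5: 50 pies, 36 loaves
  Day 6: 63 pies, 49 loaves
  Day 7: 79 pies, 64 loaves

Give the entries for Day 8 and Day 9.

98 pies, 81 loaves; 120 pies, 100 loaves

Pies: differences are 1, 4, 7, … (increasing by 3 each time), so 28, 29, 33, 40, 50, 63, 79 → 98 → 120.
Loaves — perfect squares: 2², 3², 4², …: 4, 9, 16, 25, 36, 49, 64 → 81 → 100.
Putting the parts together: 98 pies, 81 loaves and then 120 pies, 100 loaves.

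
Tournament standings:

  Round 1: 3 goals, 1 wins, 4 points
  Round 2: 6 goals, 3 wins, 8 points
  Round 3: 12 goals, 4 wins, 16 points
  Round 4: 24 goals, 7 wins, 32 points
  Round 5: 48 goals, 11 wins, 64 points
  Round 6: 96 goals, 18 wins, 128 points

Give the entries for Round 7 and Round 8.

Goals: 3, 6, 12, 24, 48, 96 → 192 → 384 (×2 each step).
Wins — each term is the sum of the two before it: 1, 3, 4, 7, 11, 18 → 29 → 47.
Points: ×2 each step; 4, 8, 16, 32, 64, 128 → 256 → 512.
Putting the parts together: 192 goals, 29 wins, 256 points and then 384 goals, 47 wins, 512 points.

192 goals, 29 wins, 256 points; 384 goals, 47 wins, 512 points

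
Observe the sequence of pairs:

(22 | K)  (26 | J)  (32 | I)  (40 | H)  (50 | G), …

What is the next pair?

(62 | F)

First entry goes 22, 26, 32, 40, 50 → 62 (differences are 4, 6, 8, … (increasing by 2 each time)).
Letter goes K, J, I, H, G → F (letters move back 1 place in the alphabet).
Combining the parts gives (62 | F).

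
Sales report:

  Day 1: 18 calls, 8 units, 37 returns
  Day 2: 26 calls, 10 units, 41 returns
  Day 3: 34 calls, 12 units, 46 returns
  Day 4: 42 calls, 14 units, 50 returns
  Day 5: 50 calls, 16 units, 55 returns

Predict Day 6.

58 calls, 18 units, 59 returns

Calls goes 18, 26, 34, 42, 50 → 58 (+8 each step).
For the units, +2 each step: 8, 10, 12, 14, 16 → 18.
Returns: alternating steps +4, +5, +4, +5, …, so 37, 41, 46, 50, 55 → 59.
Combining the parts gives 58 calls, 18 units, 59 returns.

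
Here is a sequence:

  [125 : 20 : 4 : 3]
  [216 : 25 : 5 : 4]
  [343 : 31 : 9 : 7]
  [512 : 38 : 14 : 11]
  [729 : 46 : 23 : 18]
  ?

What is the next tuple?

[1000 : 55 : 37 : 29]

First slot: perfect cubes: 5³, 6³, 7³, …, so 125, 216, 343, 512, 729 → 1000.
Second slot: differences are 5, 6, 7, … (increasing by 1 each time); 20, 25, 31, 38, 46 → 55.
Third slot: each term is the sum of the two before it, so 4, 5, 9, 14, 23 → 37.
Fourth slot — each term is the sum of the two before it: 3, 4, 7, 11, 18 → 29.
So the next tuple is [1000 : 55 : 37 : 29].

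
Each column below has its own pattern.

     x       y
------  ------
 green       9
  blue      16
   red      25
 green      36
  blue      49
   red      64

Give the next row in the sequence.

Column x goes green, blue, red, green, blue, red → green (repeats green → blue → red).
Column y — perfect squares: 3², 4², 5², …: 9, 16, 25, 36, 49, 64 → 81.
Combining the parts gives green  81.

green  81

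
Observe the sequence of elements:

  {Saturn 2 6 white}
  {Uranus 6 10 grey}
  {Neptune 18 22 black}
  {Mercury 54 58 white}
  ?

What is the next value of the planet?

For the planet, runs through the planets Mercury→Neptune: Saturn, Uranus, Neptune, Mercury → Venus.

Venus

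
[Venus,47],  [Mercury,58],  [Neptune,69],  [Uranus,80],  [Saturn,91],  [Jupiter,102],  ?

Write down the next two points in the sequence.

Planet: runs backward through the planets Mercury→Neptune, so Venus, Mercury, Neptune, Uranus, Saturn, Jupiter → Mars → Earth.
Second coordinate goes 47, 58, 69, 80, 91, 102 → 113 → 124 (+11 each step).
Putting the parts together: [Mars,113] and then [Earth,124].

[Mars,113], [Earth,124]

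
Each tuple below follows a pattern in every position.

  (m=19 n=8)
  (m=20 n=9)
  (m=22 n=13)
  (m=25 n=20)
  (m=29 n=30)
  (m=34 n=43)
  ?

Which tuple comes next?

(m=40 n=59)

M: 19, 20, 22, 25, 29, 34 → 40 (differences are 1, 2, 3, … (increasing by 1 each time)).
For the n, differences are 1, 4, 7, … (increasing by 3 each time): 8, 9, 13, 20, 30, 43 → 59.
Putting it together: (m=40 n=59).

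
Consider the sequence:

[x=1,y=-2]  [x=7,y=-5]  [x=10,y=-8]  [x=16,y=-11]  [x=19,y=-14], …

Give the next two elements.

X: alternating steps +6, +3, +6, +3, …; 1, 7, 10, 16, 19 → 25 → 28.
Y — −3 each step: -2, -5, -8, -11, -14 → -17 → -20.
Putting the parts together: [x=25,y=-17] and then [x=28,y=-20].

[x=25,y=-17], [x=28,y=-20]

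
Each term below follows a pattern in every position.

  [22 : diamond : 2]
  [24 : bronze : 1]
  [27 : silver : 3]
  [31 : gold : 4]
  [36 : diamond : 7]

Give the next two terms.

[42 : bronze : 11], [49 : silver : 18]

First part: differences are 2, 3, 4, … (increasing by 1 each time); 22, 24, 27, 31, 36 → 42 → 49.
Rank: repeats diamond → bronze → silver → gold; diamond, bronze, silver, gold, diamond → bronze → silver.
Third part goes 2, 1, 3, 4, 7 → 11 → 18 (each term is the sum of the two before it).
So the next two terms are [42 : bronze : 11] and [49 : silver : 18].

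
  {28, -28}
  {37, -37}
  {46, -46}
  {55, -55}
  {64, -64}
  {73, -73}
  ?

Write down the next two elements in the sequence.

{82, -82}, {91, -91}

First part: +9 each step, so 28, 37, 46, 55, 64, 73 → 82 → 91.
Second part — always the negative of the first part: -28, -37, -46, -55, -64, -73 → -82 → -91.
So the next two elements are {82, -82} and {91, -91}.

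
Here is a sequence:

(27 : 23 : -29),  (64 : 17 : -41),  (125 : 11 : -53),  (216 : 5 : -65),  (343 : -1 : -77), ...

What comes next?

(512 : -7 : -89)

First entry: perfect cubes: 3³, 4³, 5³, …, so 27, 64, 125, 216, 343 → 512.
For the second entry, −6 each step: 23, 17, 11, 5, -1 → -7.
For the third entry, −12 each step: -29, -41, -53, -65, -77 → -89.
So the next term is (512 : -7 : -89).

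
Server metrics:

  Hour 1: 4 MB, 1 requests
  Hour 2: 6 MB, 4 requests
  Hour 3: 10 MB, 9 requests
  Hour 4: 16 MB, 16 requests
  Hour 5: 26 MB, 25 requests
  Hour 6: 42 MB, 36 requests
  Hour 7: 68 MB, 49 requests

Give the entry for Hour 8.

MB goes 4, 6, 10, 16, 26, 42, 68 → 110 (each term is the sum of the two before it).
Requests goes 1, 4, 9, 16, 25, 36, 49 → 64 (perfect squares: 1², 2², 3², …).
So the next row is 110 MB, 64 requests.

110 MB, 64 requests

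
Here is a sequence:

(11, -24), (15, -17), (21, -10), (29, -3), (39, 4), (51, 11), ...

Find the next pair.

First coordinate: differences are 4, 6, 8, … (increasing by 2 each time); 11, 15, 21, 29, 39, 51 → 65.
Second coordinate: +7 each step; -24, -17, -10, -3, 4, 11 → 18.
Combining the parts gives (65, 18).

(65, 18)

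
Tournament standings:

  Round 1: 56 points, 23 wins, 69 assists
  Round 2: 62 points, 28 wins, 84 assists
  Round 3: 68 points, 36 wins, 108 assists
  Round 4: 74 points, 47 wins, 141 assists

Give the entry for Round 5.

Points: +6 each step, so 56, 62, 68, 74 → 80.
Wins: 23, 28, 36, 47 → 61 (differences are 5, 8, 11, … (increasing by 3 each time)).
Assists: always 3 × the wins, so 69, 84, 108, 141 → 183.
Combining the parts gives 80 points, 61 wins, 183 assists.

80 points, 61 wins, 183 assists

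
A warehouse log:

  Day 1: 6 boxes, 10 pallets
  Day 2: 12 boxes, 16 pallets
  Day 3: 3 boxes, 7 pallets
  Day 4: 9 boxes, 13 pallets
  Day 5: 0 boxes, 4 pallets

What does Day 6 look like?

Boxes: alternating steps +6, −9, +6, −9, …, so 6, 12, 3, 9, 0 → 6.
Pallets: always 4 more than the boxes; 10, 16, 7, 13, 4 → 10.
Combining the parts gives 6 boxes, 10 pallets.

6 boxes, 10 pallets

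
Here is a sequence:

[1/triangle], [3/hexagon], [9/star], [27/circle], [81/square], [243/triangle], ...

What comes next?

[729/hexagon]

First slot goes 1, 3, 9, 27, 81, 243 → 729 (×3 each step).
Shape: repeats triangle → hexagon → star → circle → square, so triangle, hexagon, star, circle, square, triangle → hexagon.
So the next tuple is [729/hexagon].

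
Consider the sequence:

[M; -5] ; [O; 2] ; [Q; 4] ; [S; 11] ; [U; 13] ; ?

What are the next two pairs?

Letter: letters move forward 2 places in the alphabet; M, O, Q, S, U → W → Y.
Second component: alternating steps +7, +2, +7, +2, …, so -5, 2, 4, 11, 13 → 20 → 22.
So the next two pairs are [W; 20] and [Y; 22].

[W; 20], [Y; 22]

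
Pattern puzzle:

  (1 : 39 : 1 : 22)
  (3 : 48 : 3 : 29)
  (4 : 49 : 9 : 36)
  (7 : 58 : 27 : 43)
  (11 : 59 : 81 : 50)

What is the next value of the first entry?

First entry: each term is the sum of the two before it, so 1, 3, 4, 7, 11 → 18.

18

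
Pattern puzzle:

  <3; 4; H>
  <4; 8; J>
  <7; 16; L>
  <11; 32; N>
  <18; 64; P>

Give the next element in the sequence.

<29; 128; R>

First component goes 3, 4, 7, 11, 18 → 29 (each term is the sum of the two before it).
Second component: ×2 each step, so 4, 8, 16, 32, 64 → 128.
Letter: letters move forward 2 places in the alphabet; H, J, L, N, P → R.
So the next element is <29; 128; R>.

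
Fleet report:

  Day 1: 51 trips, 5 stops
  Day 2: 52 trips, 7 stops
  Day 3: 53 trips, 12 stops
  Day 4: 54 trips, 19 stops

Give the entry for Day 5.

55 trips, 31 stops

Trips: +1 each step, so 51, 52, 53, 54 → 55.
Stops goes 5, 7, 12, 19 → 31 (each term is the sum of the two before it).
Putting it together: 55 trips, 31 stops.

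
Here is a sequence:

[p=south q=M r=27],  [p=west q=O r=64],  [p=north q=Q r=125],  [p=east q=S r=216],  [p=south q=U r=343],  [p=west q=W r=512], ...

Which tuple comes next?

[p=north q=Y r=729]

P: south, west, north, east, south, west → north (repeats south → west → north → east).
Q: M, O, Q, S, U, W → Y (letters move forward 2 places in the alphabet).
R: perfect cubes: 3³, 4³, 5³, …; 27, 64, 125, 216, 343, 512 → 729.
So the next tuple is [p=north q=Y r=729].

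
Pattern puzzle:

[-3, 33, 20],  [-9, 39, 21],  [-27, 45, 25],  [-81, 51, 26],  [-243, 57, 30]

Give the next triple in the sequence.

For the first component, ×3 each step: -3, -9, -27, -81, -243 → -729.
Second component: +6 each step, so 33, 39, 45, 51, 57 → 63.
Third component goes 20, 21, 25, 26, 30 → 31 (alternating steps +1, +4, +1, +4, …).
So the next triple is [-729, 63, 31].

[-729, 63, 31]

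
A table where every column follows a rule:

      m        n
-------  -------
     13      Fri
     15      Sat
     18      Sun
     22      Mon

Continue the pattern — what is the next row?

27  Tue

Column m goes 13, 15, 18, 22 → 27 (differences are 2, 3, 4, … (increasing by 1 each time)).
Column n goes Fri, Sat, Sun, Mon → Tue (runs through the weekdays Mon→Sun).
Combining the parts gives 27  Tue.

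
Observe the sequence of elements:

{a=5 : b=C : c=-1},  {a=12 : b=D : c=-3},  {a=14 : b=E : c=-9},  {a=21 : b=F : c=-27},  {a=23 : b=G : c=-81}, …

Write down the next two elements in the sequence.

A: alternating steps +7, +2, +7, +2, …, so 5, 12, 14, 21, 23 → 30 → 32.
B — letters move forward 1 place in the alphabet: C, D, E, F, G → H → I.
C: -1, -3, -9, -27, -81 → -243 → -729 (×3 each step).
Putting the parts together: {a=30 : b=H : c=-243} and then {a=32 : b=I : c=-729}.

{a=30 : b=H : c=-243}, {a=32 : b=I : c=-729}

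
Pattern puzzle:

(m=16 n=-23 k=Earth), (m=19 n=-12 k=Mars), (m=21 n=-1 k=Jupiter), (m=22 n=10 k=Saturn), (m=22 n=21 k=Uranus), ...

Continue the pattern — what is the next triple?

(m=21 n=32 k=Neptune)

M: 16, 19, 21, 22, 22 → 21 (differences are 3, 2, 1, … (decreasing by 1 each time)).
N: +11 each step; -23, -12, -1, 10, 21 → 32.
For the k, runs through the planets Mercury→Neptune: Earth, Mars, Jupiter, Saturn, Uranus → Neptune.
Putting it together: (m=21 n=32 k=Neptune).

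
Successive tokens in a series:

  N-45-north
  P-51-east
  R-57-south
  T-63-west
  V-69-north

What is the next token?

Letter — letters move forward 2 places in the alphabet: N, P, R, T, V → X.
Second component goes 45, 51, 57, 63, 69 → 75 (+6 each step).
Direction — repeats north → east → south → west: north, east, south, west, north → east.
So the next token is X-75-east.

X-75-east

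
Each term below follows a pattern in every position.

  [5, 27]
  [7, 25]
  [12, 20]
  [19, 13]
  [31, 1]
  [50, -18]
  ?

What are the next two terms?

First entry: each term is the sum of the two before it; 5, 7, 12, 19, 31, 50 → 81 → 131.
For the second entry, together with the first entry always sums to 32: 27, 25, 20, 13, 1, -18 → -49 → -99.
So the next two terms are [81, -49] and [131, -99].

[81, -49], [131, -99]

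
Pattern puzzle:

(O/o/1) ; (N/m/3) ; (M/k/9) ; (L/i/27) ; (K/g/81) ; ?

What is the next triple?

(J/e/243)

First letter: letters move back 1 place in the alphabet; O, N, M, L, K → J.
Second letter: letters move back 2 places in the alphabet, so o, m, k, i, g → e.
Third value: 1, 3, 9, 27, 81 → 243 (×3 each step).
Combining the parts gives (J/e/243).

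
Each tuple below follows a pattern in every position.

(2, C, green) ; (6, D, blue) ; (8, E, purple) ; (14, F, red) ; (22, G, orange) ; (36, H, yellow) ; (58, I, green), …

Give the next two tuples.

(94, J, blue), (152, K, purple)

First coordinate goes 2, 6, 8, 14, 22, 36, 58 → 94 → 152 (each term is the sum of the two before it).
Letter goes C, D, E, F, G, H, I → J → K (letters move forward 1 place in the alphabet).
Colour goes green, blue, purple, red, orange, yellow, green → blue → purple (repeats green → blue → purple → red → orange → yellow).
Putting the parts together: (94, J, blue) and then (152, K, purple).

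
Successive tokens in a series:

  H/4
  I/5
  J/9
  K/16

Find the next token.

Letter: H, I, J, K → L (letters move forward 1 place in the alphabet).
Second component — differences are 1, 4, 7, … (increasing by 3 each time): 4, 5, 9, 16 → 26.
So the next token is L/26.

L/26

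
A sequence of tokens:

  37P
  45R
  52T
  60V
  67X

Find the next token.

75Z

First component: 37, 45, 52, 60, 67 → 75 (alternating steps +8, +7, +8, +7, …).
Letter: letters move forward 2 places in the alphabet; P, R, T, V, X → Z.
Combining the parts gives 75Z.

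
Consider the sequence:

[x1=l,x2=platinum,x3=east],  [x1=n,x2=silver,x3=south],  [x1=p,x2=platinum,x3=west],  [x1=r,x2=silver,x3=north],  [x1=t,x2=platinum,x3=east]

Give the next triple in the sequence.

X1: l, n, p, r, t → v (letters move forward 2 places in the alphabet).
X2: alternates platinum ↔ silver, so platinum, silver, platinum, silver, platinum → silver.
X3 — repeats east → south → west → north: east, south, west, north, east → south.
Putting it together: [x1=v,x2=silver,x3=south].

[x1=v,x2=silver,x3=south]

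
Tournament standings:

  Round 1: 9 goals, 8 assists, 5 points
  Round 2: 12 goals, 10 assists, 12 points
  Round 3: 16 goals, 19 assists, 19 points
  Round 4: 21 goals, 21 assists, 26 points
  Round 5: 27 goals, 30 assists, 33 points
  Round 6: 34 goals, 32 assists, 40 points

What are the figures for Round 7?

42 goals, 41 assists, 47 points

Goals: 9, 12, 16, 21, 27, 34 → 42 (differences are 3, 4, 5, … (increasing by 1 each time)).
Assists: alternating steps +2, +9, +2, +9, …, so 8, 10, 19, 21, 30, 32 → 41.
Points: +7 each step; 5, 12, 19, 26, 33, 40 → 47.
Combining the parts gives 42 goals, 41 assists, 47 points.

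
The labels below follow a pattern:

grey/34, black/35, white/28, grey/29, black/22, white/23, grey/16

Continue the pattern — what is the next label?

black/17

Shade — repeats grey → black → white: grey, black, white, grey, black, white, grey → black.
Second component goes 34, 35, 28, 29, 22, 23, 16 → 17 (alternating steps +1, −7, +1, −7, …).
Putting it together: black/17.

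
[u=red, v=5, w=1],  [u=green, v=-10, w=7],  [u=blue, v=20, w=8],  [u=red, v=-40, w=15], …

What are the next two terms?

[u=green, v=80, w=23], [u=blue, v=-160, w=38]

U: repeats red → green → blue, so red, green, blue, red → green → blue.
V: ×(-2) each step, so 5, -10, 20, -40 → 80 → -160.
W — each term is the sum of the two before it: 1, 7, 8, 15 → 23 → 38.
So the next two terms are [u=green, v=80, w=23] and [u=blue, v=-160, w=38].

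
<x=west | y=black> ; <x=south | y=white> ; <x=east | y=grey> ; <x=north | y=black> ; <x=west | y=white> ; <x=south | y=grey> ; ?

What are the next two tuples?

<x=east | y=black>, <x=north | y=white>

For the x, repeats west → south → east → north: west, south, east, north, west, south → east → north.
Y: repeats black → white → grey; black, white, grey, black, white, grey → black → white.
Putting the parts together: <x=east | y=black> and then <x=north | y=white>.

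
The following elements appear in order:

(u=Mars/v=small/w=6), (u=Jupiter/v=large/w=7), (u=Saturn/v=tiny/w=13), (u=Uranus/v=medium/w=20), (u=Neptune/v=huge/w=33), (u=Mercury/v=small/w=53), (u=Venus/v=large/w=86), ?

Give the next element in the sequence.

(u=Earth/v=tiny/w=139)

U goes Mars, Jupiter, Saturn, Uranus, Neptune, Mercury, Venus → Earth (runs through the planets Mercury→Neptune).
V: repeats small → large → tiny → medium → huge; small, large, tiny, medium, huge, small, large → tiny.
W: each term is the sum of the two before it; 6, 7, 13, 20, 33, 53, 86 → 139.
Putting it together: (u=Earth/v=tiny/w=139).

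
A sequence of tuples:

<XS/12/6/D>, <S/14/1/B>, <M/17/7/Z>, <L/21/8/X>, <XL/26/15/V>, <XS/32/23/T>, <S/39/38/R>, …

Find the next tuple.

<M/47/61/P>

Size — repeats XS → S → M → L → XL: XS, S, M, L, XL, XS, S → M.
Second coordinate goes 12, 14, 17, 21, 26, 32, 39 → 47 (differences are 2, 3, 4, … (increasing by 1 each time)).
Third coordinate: 6, 1, 7, 8, 15, 23, 38 → 61 (each term is the sum of the two before it).
Letter goes D, B, Z, X, V, T, R → P (letters move back 2 places in the alphabet, wrapping A→Z).
Putting it together: <M/47/61/P>.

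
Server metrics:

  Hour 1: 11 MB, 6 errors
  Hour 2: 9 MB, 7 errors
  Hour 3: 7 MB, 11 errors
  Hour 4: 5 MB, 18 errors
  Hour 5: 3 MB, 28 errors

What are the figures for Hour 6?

1 MB, 41 errors

MB — −2 each step: 11, 9, 7, 5, 3 → 1.
Errors — differences are 1, 4, 7, … (increasing by 3 each time): 6, 7, 11, 18, 28 → 41.
Combining the parts gives 1 MB, 41 errors.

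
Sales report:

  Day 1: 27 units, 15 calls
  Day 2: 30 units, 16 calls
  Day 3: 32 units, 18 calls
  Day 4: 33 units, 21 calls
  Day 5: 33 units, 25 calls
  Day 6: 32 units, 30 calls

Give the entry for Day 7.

30 units, 36 calls

For the units, differences are 3, 2, 1, … (decreasing by 1 each time): 27, 30, 32, 33, 33, 32 → 30.
Calls goes 15, 16, 18, 21, 25, 30 → 36 (differences are 1, 2, 3, … (increasing by 1 each time)).
Putting it together: 30 units, 36 calls.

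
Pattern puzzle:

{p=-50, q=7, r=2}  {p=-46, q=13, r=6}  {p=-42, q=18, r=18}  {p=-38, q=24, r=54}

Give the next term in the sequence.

P: +4 each step; -50, -46, -42, -38 → -34.
Q — alternating steps +6, +5, +6, +5, …: 7, 13, 18, 24 → 29.
R: 2, 6, 18, 54 → 162 (×3 each step).
Putting it together: {p=-34, q=29, r=162}.

{p=-34, q=29, r=162}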